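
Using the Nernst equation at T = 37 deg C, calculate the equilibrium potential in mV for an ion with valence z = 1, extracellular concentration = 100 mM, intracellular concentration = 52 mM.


E = (RT/(zF)) * ln(C_out/C_in)
T = 37 + 273.15 = 310.15 K
E = (8.314 * 310.15 / (1 * 96485)) * ln(100/52)
E = 17.48 mV


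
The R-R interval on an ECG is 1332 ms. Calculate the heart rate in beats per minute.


HR = 60 / RR_interval(s)
RR = 1332 ms = 1.332 s
HR = 60 / 1.332 = 45.05 bpm


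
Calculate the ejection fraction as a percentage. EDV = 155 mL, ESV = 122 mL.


SV = EDV - ESV = 155 - 122 = 33 mL
EF = SV/EDV * 100 = 33/155 * 100
EF = 21.29%


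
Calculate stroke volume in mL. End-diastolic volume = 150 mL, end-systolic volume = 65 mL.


SV = EDV - ESV
SV = 150 - 65
SV = 85 mL


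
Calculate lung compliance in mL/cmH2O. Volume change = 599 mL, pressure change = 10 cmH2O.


C = dV / dP
C = 599 / 10
C = 59.9 mL/cmH2O


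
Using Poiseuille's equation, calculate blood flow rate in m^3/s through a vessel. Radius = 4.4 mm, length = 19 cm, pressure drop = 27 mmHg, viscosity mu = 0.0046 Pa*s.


Q = pi*r^4*dP / (8*mu*L)
r = 0.0044 m, L = 0.19 m
dP = 27 mmHg = 3599.694 Pa
Q = 6.0621e-04 m^3/s


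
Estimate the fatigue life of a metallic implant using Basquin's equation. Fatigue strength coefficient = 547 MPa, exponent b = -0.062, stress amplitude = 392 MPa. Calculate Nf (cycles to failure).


sigma_a = sigma_f' * (2Nf)^b
2Nf = (sigma_a/sigma_f')^(1/b)
2Nf = (392/547)^(1/-0.062)
2Nf = 215.72043
Nf = 107.9


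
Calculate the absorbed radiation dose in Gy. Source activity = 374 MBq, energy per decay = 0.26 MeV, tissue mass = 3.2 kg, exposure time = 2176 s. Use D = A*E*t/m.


A = 374 MBq = 3.7400e+08 Bq
E = 0.26 MeV = 4.1652e-14 J
D = A*E*t/m = 3.7400e+08*4.1652e-14*2176/3.2
D = 0.01059 Gy


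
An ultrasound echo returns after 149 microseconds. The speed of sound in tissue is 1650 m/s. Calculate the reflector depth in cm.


depth = c * t / 2
t = 149 us = 1.4900e-04 s
depth = 1650 * 1.4900e-04 / 2
depth = 0.122925 m = 12.2925 cm


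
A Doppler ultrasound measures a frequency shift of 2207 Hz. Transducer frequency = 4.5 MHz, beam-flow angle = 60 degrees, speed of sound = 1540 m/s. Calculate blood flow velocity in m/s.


v = fd * c / (2 * f0 * cos(theta))
v = 2207 * 1540 / (2 * 4.5000e+06 * cos(60))
v = 0.7553 m/s


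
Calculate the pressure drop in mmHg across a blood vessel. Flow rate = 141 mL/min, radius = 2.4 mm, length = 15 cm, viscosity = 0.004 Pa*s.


dP = 8*mu*L*Q / (pi*r^4)
Q = 141 mL/min = 2.35e-06 m^3/s
dP = 108.222 Pa = 108.222 / 133.322 mmHg = 0.8117 mmHg


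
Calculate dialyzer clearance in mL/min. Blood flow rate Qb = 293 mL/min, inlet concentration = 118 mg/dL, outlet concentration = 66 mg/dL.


K = Qb * (Cb_in - Cb_out) / Cb_in
K = 293 * (118 - 66) / 118
K = 129.1 mL/min


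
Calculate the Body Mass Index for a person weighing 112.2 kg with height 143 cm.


BMI = weight / height^2
height = 143 cm = 1.43 m
BMI = 112.2 / 1.43^2
BMI = 54.87 kg/m^2


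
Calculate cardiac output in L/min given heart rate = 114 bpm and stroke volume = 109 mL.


CO = HR * SV
CO = 114 * 109 / 1000
CO = 12.43 L/min


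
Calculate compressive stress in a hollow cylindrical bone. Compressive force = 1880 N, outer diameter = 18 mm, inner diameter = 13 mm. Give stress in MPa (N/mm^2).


A = pi*(r_o^2 - r_i^2)
r_o = 9 mm, r_i = 6.5 mm
A = 121.737 mm^2
sigma = F/A = 1880 / 121.737
sigma = 15.44 MPa


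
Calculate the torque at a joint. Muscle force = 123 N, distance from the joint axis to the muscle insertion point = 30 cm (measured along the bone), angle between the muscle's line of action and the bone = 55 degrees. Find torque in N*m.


Torque = F * d * sin(theta)   (moment arm = d*sin(theta))
d = 30 cm = 0.3 m
Torque = 123 * 0.3 * sin(55)
Torque = 30.23 N*m


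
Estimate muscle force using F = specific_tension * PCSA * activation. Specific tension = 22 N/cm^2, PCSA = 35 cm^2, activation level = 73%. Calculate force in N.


F = sigma * PCSA * activation
F = 22 * 35 * 0.73
F = 562.1 N


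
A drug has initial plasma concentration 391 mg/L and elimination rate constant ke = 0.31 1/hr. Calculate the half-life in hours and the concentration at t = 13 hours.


t_half = ln(2) / ke = 0.693147 / 0.31 = 2.236 hr
C(t) = C0 * exp(-ke*t) = 391 * exp(-0.31*13)
C(13) = 6.95 mg/L


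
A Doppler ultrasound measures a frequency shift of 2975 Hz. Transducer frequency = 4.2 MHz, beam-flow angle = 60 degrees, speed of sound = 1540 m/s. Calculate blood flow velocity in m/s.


v = fd * c / (2 * f0 * cos(theta))
v = 2975 * 1540 / (2 * 4.2000e+06 * cos(60))
v = 1.091 m/s


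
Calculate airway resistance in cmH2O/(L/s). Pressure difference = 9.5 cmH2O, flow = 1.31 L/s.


R = dP / flow
R = 9.5 / 1.31
R = 7.252 cmH2O/(L/s)


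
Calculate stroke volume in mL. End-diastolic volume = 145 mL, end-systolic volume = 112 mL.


SV = EDV - ESV
SV = 145 - 112
SV = 33 mL


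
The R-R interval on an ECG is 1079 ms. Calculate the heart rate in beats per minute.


HR = 60 / RR_interval(s)
RR = 1079 ms = 1.079 s
HR = 60 / 1.079 = 55.61 bpm


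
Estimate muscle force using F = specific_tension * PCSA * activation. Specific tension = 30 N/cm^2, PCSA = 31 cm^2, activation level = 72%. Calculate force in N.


F = sigma * PCSA * activation
F = 30 * 31 * 0.72
F = 669.6 N


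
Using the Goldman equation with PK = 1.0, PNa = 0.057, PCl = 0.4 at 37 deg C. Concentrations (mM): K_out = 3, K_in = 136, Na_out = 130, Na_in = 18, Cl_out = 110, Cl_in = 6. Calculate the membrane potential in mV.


Vm = (RT/F)*ln((PK*Ko + PNa*Nao + PCl*Cli)/(PK*Ki + PNa*Nai + PCl*Clo))
Numer = 12.81, Denom = 181.026
Vm = -70.78 mV


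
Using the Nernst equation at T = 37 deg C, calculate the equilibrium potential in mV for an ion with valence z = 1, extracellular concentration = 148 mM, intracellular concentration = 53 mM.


E = (RT/(zF)) * ln(C_out/C_in)
T = 37 + 273.15 = 310.15 K
E = (8.314 * 310.15 / (1 * 96485)) * ln(148/53)
E = 27.44 mV


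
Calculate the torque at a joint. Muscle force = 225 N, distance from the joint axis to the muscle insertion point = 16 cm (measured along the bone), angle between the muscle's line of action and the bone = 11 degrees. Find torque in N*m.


Torque = F * d * sin(theta)   (moment arm = d*sin(theta))
d = 16 cm = 0.16 m
Torque = 225 * 0.16 * sin(11)
Torque = 6.869 N*m


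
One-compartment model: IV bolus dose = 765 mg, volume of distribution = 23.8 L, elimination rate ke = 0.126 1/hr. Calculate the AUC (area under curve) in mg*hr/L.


C0 = Dose/Vd = 765/23.8 = 32.1429 mg/L
AUC = C0/ke = 32.1429/0.126
AUC = 255.1 mg*hr/L


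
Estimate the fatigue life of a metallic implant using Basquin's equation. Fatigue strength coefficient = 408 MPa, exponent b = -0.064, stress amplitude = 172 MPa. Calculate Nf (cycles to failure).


sigma_a = sigma_f' * (2Nf)^b
2Nf = (sigma_a/sigma_f')^(1/b)
2Nf = (172/408)^(1/-0.064)
2Nf = 726830.37
Nf = 3.634e+05


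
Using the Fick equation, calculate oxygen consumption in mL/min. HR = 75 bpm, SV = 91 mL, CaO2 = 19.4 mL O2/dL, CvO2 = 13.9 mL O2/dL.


CO = HR*SV = 75*91/1000 = 6.825 L/min
a-v O2 diff = 19.4 - 13.9 = 5.5 mL/dL
VO2 = CO * (CaO2-CvO2) * 10 dL/L
VO2 = 6.825 * 5.5 * 10
VO2 = 375.4 mL/min


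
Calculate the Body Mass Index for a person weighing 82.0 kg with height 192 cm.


BMI = weight / height^2
height = 192 cm = 1.92 m
BMI = 82.0 / 1.92^2
BMI = 22.24 kg/m^2


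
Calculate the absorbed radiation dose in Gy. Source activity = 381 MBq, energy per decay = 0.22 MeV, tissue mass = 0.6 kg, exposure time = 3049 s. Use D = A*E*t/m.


A = 381 MBq = 3.8100e+08 Bq
E = 0.22 MeV = 3.5244e-14 J
D = A*E*t/m = 3.8100e+08*3.5244e-14*3049/0.6
D = 0.06824 Gy


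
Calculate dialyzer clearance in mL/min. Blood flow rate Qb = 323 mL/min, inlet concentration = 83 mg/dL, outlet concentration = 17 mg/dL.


K = Qb * (Cb_in - Cb_out) / Cb_in
K = 323 * (83 - 17) / 83
K = 256.8 mL/min


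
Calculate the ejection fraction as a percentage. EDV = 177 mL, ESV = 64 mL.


SV = EDV - ESV = 177 - 64 = 113 mL
EF = SV/EDV * 100 = 113/177 * 100
EF = 63.84%


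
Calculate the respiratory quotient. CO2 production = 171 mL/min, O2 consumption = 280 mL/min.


RQ = VCO2 / VO2
RQ = 171 / 280
RQ = 0.6107


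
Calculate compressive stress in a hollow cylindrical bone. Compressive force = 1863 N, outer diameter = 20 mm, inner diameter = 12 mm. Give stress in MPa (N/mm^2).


A = pi*(r_o^2 - r_i^2)
r_o = 10 mm, r_i = 6 mm
A = 201.062 mm^2
sigma = F/A = 1863 / 201.062
sigma = 9.266 MPa


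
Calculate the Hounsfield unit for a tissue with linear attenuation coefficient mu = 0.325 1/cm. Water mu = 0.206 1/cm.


HU = ((mu_tissue - mu_water) / mu_water) * 1000
HU = ((0.325 - 0.206) / 0.206) * 1000
HU = 577.7


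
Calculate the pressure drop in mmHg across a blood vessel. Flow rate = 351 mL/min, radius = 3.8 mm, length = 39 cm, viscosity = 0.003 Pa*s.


dP = 8*mu*L*Q / (pi*r^4)
Q = 351 mL/min = 5.85e-06 m^3/s
dP = 83.5887 Pa = 83.5887 / 133.322 mmHg = 0.627 mmHg


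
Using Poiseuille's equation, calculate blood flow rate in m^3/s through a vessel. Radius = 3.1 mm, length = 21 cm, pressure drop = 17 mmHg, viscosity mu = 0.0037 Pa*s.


Q = pi*r^4*dP / (8*mu*L)
r = 0.0031 m, L = 0.21 m
dP = 17 mmHg = 2266.474 Pa
Q = 1.0579e-04 m^3/s


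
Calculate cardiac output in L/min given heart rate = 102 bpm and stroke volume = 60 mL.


CO = HR * SV
CO = 102 * 60 / 1000
CO = 6.12 L/min


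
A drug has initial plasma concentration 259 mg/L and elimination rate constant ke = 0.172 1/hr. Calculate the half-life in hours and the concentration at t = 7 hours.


t_half = ln(2) / ke = 0.693147 / 0.172 = 4.03 hr
C(t) = C0 * exp(-ke*t) = 259 * exp(-0.172*7)
C(7) = 77.7 mg/L


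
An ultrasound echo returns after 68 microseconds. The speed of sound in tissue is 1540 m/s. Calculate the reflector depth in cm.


depth = c * t / 2
t = 68 us = 6.8000e-05 s
depth = 1540 * 6.8000e-05 / 2
depth = 0.05236 m = 5.236 cm


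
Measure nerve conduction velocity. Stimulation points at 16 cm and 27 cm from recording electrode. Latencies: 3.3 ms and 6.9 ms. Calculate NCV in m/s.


Distance = (27 - 16) / 100 = 0.11 m
dt = (6.9 - 3.3) / 1000 = 0.0036 s
NCV = dist / dt = 30.56 m/s


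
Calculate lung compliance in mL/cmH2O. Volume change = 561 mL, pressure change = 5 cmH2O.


C = dV / dP
C = 561 / 5
C = 112.2 mL/cmH2O


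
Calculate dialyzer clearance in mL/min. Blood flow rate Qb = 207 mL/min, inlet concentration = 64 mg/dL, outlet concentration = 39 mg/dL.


K = Qb * (Cb_in - Cb_out) / Cb_in
K = 207 * (64 - 39) / 64
K = 80.86 mL/min


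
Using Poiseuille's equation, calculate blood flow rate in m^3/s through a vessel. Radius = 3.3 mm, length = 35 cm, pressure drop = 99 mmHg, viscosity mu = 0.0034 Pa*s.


Q = pi*r^4*dP / (8*mu*L)
r = 0.0033 m, L = 0.35 m
dP = 99 mmHg = 13198.878 Pa
Q = 5.1654e-04 m^3/s


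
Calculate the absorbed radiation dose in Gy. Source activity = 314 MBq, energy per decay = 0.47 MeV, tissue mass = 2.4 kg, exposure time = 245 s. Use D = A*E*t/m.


A = 314 MBq = 3.1400e+08 Bq
E = 0.47 MeV = 7.5294e-14 J
D = A*E*t/m = 3.1400e+08*7.5294e-14*245/2.4
D = 0.002413 Gy


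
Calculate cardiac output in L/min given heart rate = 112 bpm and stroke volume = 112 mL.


CO = HR * SV
CO = 112 * 112 / 1000
CO = 12.54 L/min


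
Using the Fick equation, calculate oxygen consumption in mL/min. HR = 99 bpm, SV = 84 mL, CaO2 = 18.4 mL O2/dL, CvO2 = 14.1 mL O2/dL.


CO = HR*SV = 99*84/1000 = 8.316 L/min
a-v O2 diff = 18.4 - 14.1 = 4.3 mL/dL
VO2 = CO * (CaO2-CvO2) * 10 dL/L
VO2 = 8.316 * 4.3 * 10
VO2 = 357.6 mL/min


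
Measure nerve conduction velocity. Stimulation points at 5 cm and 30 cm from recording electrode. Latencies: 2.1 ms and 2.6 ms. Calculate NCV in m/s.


Distance = (30 - 5) / 100 = 0.25 m
dt = (2.6 - 2.1) / 1000 = 5.0000e-04 s
NCV = dist / dt = 500 m/s


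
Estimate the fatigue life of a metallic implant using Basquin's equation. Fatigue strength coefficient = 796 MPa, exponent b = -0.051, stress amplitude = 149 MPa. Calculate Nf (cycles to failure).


sigma_a = sigma_f' * (2Nf)^b
2Nf = (sigma_a/sigma_f')^(1/b)
2Nf = (149/796)^(1/-0.051)
2Nf = 1.8584588e+14
Nf = 9.2923e+13


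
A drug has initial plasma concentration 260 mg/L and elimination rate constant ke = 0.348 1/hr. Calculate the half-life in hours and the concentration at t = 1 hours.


t_half = ln(2) / ke = 0.693147 / 0.348 = 1.992 hr
C(t) = C0 * exp(-ke*t) = 260 * exp(-0.348*1)
C(1) = 183.6 mg/L


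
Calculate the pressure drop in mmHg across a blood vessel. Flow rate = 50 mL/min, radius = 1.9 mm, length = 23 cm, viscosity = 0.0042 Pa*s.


dP = 8*mu*L*Q / (pi*r^4)
Q = 50 mL/min = 8.33333e-07 m^3/s
dP = 157.297 Pa = 157.297 / 133.322 mmHg = 1.18 mmHg


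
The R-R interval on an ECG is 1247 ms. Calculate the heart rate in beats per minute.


HR = 60 / RR_interval(s)
RR = 1247 ms = 1.247 s
HR = 60 / 1.247 = 48.12 bpm


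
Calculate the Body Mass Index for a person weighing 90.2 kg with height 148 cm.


BMI = weight / height^2
height = 148 cm = 1.48 m
BMI = 90.2 / 1.48^2
BMI = 41.18 kg/m^2


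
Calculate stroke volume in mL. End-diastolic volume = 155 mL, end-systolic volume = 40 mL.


SV = EDV - ESV
SV = 155 - 40
SV = 115 mL


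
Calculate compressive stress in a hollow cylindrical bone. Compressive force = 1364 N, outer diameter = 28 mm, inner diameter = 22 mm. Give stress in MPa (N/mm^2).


A = pi*(r_o^2 - r_i^2)
r_o = 14 mm, r_i = 11 mm
A = 235.619 mm^2
sigma = F/A = 1364 / 235.619
sigma = 5.789 MPa


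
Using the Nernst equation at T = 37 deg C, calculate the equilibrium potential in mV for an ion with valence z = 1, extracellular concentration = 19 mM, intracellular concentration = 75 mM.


E = (RT/(zF)) * ln(C_out/C_in)
T = 37 + 273.15 = 310.15 K
E = (8.314 * 310.15 / (1 * 96485)) * ln(19/75)
E = -36.7 mV


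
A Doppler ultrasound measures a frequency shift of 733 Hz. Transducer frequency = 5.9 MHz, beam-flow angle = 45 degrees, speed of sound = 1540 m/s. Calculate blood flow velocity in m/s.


v = fd * c / (2 * f0 * cos(theta))
v = 733 * 1540 / (2 * 5.9000e+06 * cos(45))
v = 0.1353 m/s


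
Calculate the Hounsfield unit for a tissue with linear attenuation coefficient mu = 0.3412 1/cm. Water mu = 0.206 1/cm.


HU = ((mu_tissue - mu_water) / mu_water) * 1000
HU = ((0.3412 - 0.206) / 0.206) * 1000
HU = 656.3


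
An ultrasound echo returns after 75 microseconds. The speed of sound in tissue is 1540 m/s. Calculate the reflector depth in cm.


depth = c * t / 2
t = 75 us = 7.5000e-05 s
depth = 1540 * 7.5000e-05 / 2
depth = 0.05775 m = 5.775 cm


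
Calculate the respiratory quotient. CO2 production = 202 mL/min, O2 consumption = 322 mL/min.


RQ = VCO2 / VO2
RQ = 202 / 322
RQ = 0.6273


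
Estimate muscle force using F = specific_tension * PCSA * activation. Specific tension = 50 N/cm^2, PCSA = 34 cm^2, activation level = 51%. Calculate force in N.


F = sigma * PCSA * activation
F = 50 * 34 * 0.51
F = 867 N


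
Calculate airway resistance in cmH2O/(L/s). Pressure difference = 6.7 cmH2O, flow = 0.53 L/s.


R = dP / flow
R = 6.7 / 0.53
R = 12.64 cmH2O/(L/s)


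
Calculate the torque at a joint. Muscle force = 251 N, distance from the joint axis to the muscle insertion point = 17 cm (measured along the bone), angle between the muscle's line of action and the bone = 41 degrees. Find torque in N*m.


Torque = F * d * sin(theta)   (moment arm = d*sin(theta))
d = 17 cm = 0.17 m
Torque = 251 * 0.17 * sin(41)
Torque = 27.99 N*m


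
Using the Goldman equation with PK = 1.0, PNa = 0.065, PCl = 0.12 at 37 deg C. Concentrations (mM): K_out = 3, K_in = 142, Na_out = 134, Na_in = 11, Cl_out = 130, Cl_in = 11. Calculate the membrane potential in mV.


Vm = (RT/F)*ln((PK*Ko + PNa*Nao + PCl*Cli)/(PK*Ki + PNa*Nai + PCl*Clo))
Numer = 13.03, Denom = 158.315
Vm = -66.74 mV


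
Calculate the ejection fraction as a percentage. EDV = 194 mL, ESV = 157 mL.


SV = EDV - ESV = 194 - 157 = 37 mL
EF = SV/EDV * 100 = 37/194 * 100
EF = 19.07%


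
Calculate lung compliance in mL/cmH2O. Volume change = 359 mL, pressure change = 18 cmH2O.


C = dV / dP
C = 359 / 18
C = 19.94 mL/cmH2O


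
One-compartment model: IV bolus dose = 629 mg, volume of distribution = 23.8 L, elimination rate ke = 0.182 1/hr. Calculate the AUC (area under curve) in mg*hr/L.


C0 = Dose/Vd = 629/23.8 = 26.4286 mg/L
AUC = C0/ke = 26.4286/0.182
AUC = 145.2 mg*hr/L


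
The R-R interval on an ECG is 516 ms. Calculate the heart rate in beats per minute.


HR = 60 / RR_interval(s)
RR = 516 ms = 0.516 s
HR = 60 / 0.516 = 116.3 bpm


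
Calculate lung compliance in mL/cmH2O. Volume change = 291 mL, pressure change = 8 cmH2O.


C = dV / dP
C = 291 / 8
C = 36.38 mL/cmH2O


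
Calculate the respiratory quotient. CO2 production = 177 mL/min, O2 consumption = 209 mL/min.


RQ = VCO2 / VO2
RQ = 177 / 209
RQ = 0.8469


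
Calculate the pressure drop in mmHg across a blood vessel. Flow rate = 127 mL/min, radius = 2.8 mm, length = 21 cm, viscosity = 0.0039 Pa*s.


dP = 8*mu*L*Q / (pi*r^4)
Q = 127 mL/min = 2.11667e-06 m^3/s
dP = 71.8199 Pa = 71.8199 / 133.322 mmHg = 0.5387 mmHg


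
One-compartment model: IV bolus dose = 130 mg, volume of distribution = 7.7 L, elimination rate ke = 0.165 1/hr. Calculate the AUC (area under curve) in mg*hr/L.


C0 = Dose/Vd = 130/7.7 = 16.8831 mg/L
AUC = C0/ke = 16.8831/0.165
AUC = 102.3 mg*hr/L


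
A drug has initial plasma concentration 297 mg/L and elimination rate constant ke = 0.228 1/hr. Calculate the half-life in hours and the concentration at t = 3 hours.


t_half = ln(2) / ke = 0.693147 / 0.228 = 3.04 hr
C(t) = C0 * exp(-ke*t) = 297 * exp(-0.228*3)
C(3) = 149.9 mg/L


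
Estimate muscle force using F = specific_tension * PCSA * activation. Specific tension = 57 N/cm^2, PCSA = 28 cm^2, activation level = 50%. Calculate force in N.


F = sigma * PCSA * activation
F = 57 * 28 * 0.5
F = 798 N


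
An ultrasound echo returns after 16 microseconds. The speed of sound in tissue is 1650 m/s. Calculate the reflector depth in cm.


depth = c * t / 2
t = 16 us = 1.6000e-05 s
depth = 1650 * 1.6000e-05 / 2
depth = 0.0132 m = 1.32 cm


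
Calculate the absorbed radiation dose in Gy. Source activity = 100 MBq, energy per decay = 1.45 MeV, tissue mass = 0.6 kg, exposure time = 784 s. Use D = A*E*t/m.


A = 100 MBq = 1.0000e+08 Bq
E = 1.45 MeV = 2.3229e-13 J
D = A*E*t/m = 1.0000e+08*2.3229e-13*784/0.6
D = 0.03035 Gy


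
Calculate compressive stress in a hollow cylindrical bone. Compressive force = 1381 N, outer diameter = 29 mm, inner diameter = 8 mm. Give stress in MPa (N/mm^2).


A = pi*(r_o^2 - r_i^2)
r_o = 14.5 mm, r_i = 4 mm
A = 610.254 mm^2
sigma = F/A = 1381 / 610.254
sigma = 2.263 MPa


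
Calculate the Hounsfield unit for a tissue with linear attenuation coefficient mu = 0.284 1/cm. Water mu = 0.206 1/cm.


HU = ((mu_tissue - mu_water) / mu_water) * 1000
HU = ((0.284 - 0.206) / 0.206) * 1000
HU = 378.6


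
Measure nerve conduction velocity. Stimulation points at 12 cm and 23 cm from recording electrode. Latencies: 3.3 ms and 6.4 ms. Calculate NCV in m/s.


Distance = (23 - 12) / 100 = 0.11 m
dt = (6.4 - 3.3) / 1000 = 0.0031 s
NCV = dist / dt = 35.48 m/s


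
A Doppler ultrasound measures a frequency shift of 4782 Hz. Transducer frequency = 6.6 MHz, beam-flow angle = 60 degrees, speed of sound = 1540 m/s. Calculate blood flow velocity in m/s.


v = fd * c / (2 * f0 * cos(theta))
v = 4782 * 1540 / (2 * 6.6000e+06 * cos(60))
v = 1.116 m/s


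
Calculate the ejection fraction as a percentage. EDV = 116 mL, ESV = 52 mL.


SV = EDV - ESV = 116 - 52 = 64 mL
EF = SV/EDV * 100 = 64/116 * 100
EF = 55.17%


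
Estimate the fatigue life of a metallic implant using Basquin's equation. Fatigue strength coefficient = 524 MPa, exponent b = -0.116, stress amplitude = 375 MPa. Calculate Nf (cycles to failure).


sigma_a = sigma_f' * (2Nf)^b
2Nf = (sigma_a/sigma_f')^(1/b)
2Nf = (375/524)^(1/-0.116)
2Nf = 17.889013
Nf = 8.945


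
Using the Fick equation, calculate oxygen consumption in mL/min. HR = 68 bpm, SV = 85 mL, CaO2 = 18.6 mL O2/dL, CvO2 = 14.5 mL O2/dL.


CO = HR*SV = 68*85/1000 = 5.78 L/min
a-v O2 diff = 18.6 - 14.5 = 4.1 mL/dL
VO2 = CO * (CaO2-CvO2) * 10 dL/L
VO2 = 5.78 * 4.1 * 10
VO2 = 237 mL/min


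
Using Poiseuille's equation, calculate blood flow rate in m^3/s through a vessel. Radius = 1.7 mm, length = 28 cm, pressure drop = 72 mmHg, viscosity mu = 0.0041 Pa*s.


Q = pi*r^4*dP / (8*mu*L)
r = 0.0017 m, L = 0.28 m
dP = 72 mmHg = 9599.184 Pa
Q = 2.7425e-05 m^3/s


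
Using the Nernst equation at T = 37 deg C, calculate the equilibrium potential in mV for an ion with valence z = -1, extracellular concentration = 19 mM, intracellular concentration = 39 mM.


E = (RT/(zF)) * ln(C_out/C_in)
T = 37 + 273.15 = 310.15 K
E = (8.314 * 310.15 / (-1 * 96485)) * ln(19/39)
E = 19.22 mV


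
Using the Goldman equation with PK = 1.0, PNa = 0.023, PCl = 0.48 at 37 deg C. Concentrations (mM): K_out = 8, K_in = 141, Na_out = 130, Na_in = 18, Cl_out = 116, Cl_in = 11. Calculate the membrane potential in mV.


Vm = (RT/F)*ln((PK*Ko + PNa*Nao + PCl*Cli)/(PK*Ki + PNa*Nai + PCl*Clo))
Numer = 16.27, Denom = 197.094
Vm = -66.66 mV


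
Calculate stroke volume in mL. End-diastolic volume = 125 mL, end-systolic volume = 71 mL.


SV = EDV - ESV
SV = 125 - 71
SV = 54 mL


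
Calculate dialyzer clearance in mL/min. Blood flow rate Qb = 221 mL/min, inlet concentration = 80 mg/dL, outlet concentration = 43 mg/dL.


K = Qb * (Cb_in - Cb_out) / Cb_in
K = 221 * (80 - 43) / 80
K = 102.2 mL/min


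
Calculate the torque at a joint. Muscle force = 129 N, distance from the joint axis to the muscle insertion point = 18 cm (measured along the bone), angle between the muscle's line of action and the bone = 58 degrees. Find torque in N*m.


Torque = F * d * sin(theta)   (moment arm = d*sin(theta))
d = 18 cm = 0.18 m
Torque = 129 * 0.18 * sin(58)
Torque = 19.69 N*m


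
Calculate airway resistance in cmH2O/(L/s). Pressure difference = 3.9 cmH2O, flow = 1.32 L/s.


R = dP / flow
R = 3.9 / 1.32
R = 2.955 cmH2O/(L/s)


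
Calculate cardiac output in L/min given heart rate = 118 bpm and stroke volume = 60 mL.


CO = HR * SV
CO = 118 * 60 / 1000
CO = 7.08 L/min


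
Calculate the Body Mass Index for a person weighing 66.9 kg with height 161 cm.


BMI = weight / height^2
height = 161 cm = 1.61 m
BMI = 66.9 / 1.61^2
BMI = 25.81 kg/m^2


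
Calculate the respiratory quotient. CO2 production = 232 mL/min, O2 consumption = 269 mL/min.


RQ = VCO2 / VO2
RQ = 232 / 269
RQ = 0.8625


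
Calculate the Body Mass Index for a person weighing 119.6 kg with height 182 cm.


BMI = weight / height^2
height = 182 cm = 1.82 m
BMI = 119.6 / 1.82^2
BMI = 36.11 kg/m^2


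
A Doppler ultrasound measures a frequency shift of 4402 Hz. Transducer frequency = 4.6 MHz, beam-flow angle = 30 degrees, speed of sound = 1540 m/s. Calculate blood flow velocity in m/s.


v = fd * c / (2 * f0 * cos(theta))
v = 4402 * 1540 / (2 * 4.6000e+06 * cos(30))
v = 0.8508 m/s


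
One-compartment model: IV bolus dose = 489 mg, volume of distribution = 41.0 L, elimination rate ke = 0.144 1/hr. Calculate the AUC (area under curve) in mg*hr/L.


C0 = Dose/Vd = 489/41.0 = 11.9268 mg/L
AUC = C0/ke = 11.9268/0.144
AUC = 82.83 mg*hr/L


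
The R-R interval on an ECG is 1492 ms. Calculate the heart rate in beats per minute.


HR = 60 / RR_interval(s)
RR = 1492 ms = 1.492 s
HR = 60 / 1.492 = 40.21 bpm


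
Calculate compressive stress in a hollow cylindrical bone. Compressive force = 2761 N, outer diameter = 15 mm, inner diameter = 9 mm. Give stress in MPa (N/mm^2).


A = pi*(r_o^2 - r_i^2)
r_o = 7.5 mm, r_i = 4.5 mm
A = 113.097 mm^2
sigma = F/A = 2761 / 113.097
sigma = 24.41 MPa


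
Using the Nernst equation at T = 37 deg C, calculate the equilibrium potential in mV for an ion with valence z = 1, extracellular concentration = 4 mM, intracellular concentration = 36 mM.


E = (RT/(zF)) * ln(C_out/C_in)
T = 37 + 273.15 = 310.15 K
E = (8.314 * 310.15 / (1 * 96485)) * ln(4/36)
E = -58.72 mV


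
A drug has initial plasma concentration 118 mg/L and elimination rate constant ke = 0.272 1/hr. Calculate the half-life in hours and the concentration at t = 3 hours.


t_half = ln(2) / ke = 0.693147 / 0.272 = 2.548 hr
C(t) = C0 * exp(-ke*t) = 118 * exp(-0.272*3)
C(3) = 52.18 mg/L


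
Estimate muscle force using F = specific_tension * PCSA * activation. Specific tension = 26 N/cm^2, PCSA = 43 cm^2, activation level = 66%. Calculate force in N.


F = sigma * PCSA * activation
F = 26 * 43 * 0.66
F = 737.9 N


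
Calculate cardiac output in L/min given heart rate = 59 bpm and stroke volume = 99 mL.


CO = HR * SV
CO = 59 * 99 / 1000
CO = 5.841 L/min


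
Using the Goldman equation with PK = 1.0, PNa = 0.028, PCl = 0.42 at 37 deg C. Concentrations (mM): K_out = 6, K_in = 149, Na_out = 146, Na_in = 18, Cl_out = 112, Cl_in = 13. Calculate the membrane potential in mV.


Vm = (RT/F)*ln((PK*Ko + PNa*Nao + PCl*Cli)/(PK*Ki + PNa*Nai + PCl*Clo))
Numer = 15.548, Denom = 196.544
Vm = -67.8 mV


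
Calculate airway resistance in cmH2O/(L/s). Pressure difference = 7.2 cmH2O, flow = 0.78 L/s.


R = dP / flow
R = 7.2 / 0.78
R = 9.231 cmH2O/(L/s)


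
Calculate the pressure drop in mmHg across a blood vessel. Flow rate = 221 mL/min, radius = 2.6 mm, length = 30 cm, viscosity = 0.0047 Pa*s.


dP = 8*mu*L*Q / (pi*r^4)
Q = 221 mL/min = 3.68333e-06 m^3/s
dP = 289.405 Pa = 289.405 / 133.322 mmHg = 2.171 mmHg


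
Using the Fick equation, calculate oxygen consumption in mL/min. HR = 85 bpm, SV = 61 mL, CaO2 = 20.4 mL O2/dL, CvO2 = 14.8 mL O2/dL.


CO = HR*SV = 85*61/1000 = 5.185 L/min
a-v O2 diff = 20.4 - 14.8 = 5.6 mL/dL
VO2 = CO * (CaO2-CvO2) * 10 dL/L
VO2 = 5.185 * 5.6 * 10
VO2 = 290.4 mL/min


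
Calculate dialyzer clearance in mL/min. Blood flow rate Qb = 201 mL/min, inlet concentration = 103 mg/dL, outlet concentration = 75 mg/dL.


K = Qb * (Cb_in - Cb_out) / Cb_in
K = 201 * (103 - 75) / 103
K = 54.64 mL/min


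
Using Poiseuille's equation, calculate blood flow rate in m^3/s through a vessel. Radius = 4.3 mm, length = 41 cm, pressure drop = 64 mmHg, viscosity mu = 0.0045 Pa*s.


Q = pi*r^4*dP / (8*mu*L)
r = 0.0043 m, L = 0.41 m
dP = 64 mmHg = 8532.608 Pa
Q = 6.2090e-04 m^3/s


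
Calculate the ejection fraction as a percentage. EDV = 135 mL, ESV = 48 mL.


SV = EDV - ESV = 135 - 48 = 87 mL
EF = SV/EDV * 100 = 87/135 * 100
EF = 64.44%


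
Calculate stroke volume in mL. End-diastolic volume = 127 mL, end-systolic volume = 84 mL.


SV = EDV - ESV
SV = 127 - 84
SV = 43 mL


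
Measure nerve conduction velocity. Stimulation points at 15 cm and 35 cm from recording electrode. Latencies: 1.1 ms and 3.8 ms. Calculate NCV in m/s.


Distance = (35 - 15) / 100 = 0.2 m
dt = (3.8 - 1.1) / 1000 = 0.0027 s
NCV = dist / dt = 74.07 m/s


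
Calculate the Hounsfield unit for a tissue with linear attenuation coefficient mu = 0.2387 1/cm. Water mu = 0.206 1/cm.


HU = ((mu_tissue - mu_water) / mu_water) * 1000
HU = ((0.2387 - 0.206) / 0.206) * 1000
HU = 158.7


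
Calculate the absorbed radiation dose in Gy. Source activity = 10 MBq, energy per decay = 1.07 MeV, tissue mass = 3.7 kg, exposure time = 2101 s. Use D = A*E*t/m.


A = 10 MBq = 1.0000e+07 Bq
E = 1.07 MeV = 1.71414e-13 J
D = A*E*t/m = 1.0000e+07*1.71414e-13*2101/3.7
D = 9.7335e-04 Gy


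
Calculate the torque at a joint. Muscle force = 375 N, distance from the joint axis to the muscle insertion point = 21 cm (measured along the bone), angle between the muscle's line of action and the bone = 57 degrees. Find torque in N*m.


Torque = F * d * sin(theta)   (moment arm = d*sin(theta))
d = 21 cm = 0.21 m
Torque = 375 * 0.21 * sin(57)
Torque = 66.05 N*m


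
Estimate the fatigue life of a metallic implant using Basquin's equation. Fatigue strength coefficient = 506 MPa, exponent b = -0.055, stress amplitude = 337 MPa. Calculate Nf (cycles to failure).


sigma_a = sigma_f' * (2Nf)^b
2Nf = (sigma_a/sigma_f')^(1/b)
2Nf = (337/506)^(1/-0.055)
2Nf = 1619.8162
Nf = 809.9


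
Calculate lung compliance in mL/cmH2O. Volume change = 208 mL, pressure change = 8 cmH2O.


C = dV / dP
C = 208 / 8
C = 26 mL/cmH2O


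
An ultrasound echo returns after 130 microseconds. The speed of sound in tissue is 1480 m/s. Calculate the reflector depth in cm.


depth = c * t / 2
t = 130 us = 1.3000e-04 s
depth = 1480 * 1.3000e-04 / 2
depth = 0.0962 m = 9.62 cm


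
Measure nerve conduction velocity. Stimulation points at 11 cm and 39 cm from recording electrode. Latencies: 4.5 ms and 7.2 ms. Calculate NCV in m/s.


Distance = (39 - 11) / 100 = 0.28 m
dt = (7.2 - 4.5) / 1000 = 0.0027 s
NCV = dist / dt = 103.7 m/s


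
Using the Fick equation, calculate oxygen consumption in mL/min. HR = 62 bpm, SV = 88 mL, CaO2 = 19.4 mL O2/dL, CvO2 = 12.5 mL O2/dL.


CO = HR*SV = 62*88/1000 = 5.456 L/min
a-v O2 diff = 19.4 - 12.5 = 6.9 mL/dL
VO2 = CO * (CaO2-CvO2) * 10 dL/L
VO2 = 5.456 * 6.9 * 10
VO2 = 376.5 mL/min


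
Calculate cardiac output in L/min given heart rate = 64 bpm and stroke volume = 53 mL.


CO = HR * SV
CO = 64 * 53 / 1000
CO = 3.392 L/min


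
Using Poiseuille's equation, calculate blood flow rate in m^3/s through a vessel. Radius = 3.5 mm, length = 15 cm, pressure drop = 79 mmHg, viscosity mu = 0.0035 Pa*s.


Q = pi*r^4*dP / (8*mu*L)
r = 0.0035 m, L = 0.15 m
dP = 79 mmHg = 10532.438 Pa
Q = 0.001182 m^3/s


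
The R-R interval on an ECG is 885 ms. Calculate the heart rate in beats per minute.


HR = 60 / RR_interval(s)
RR = 885 ms = 0.885 s
HR = 60 / 0.885 = 67.8 bpm


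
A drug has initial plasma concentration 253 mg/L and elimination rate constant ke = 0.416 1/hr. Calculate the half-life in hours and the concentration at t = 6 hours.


t_half = ln(2) / ke = 0.693147 / 0.416 = 1.666 hr
C(t) = C0 * exp(-ke*t) = 253 * exp(-0.416*6)
C(6) = 20.85 mg/L


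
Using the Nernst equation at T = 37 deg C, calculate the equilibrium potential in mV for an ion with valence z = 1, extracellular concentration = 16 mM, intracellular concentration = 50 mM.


E = (RT/(zF)) * ln(C_out/C_in)
T = 37 + 273.15 = 310.15 K
E = (8.314 * 310.15 / (1 * 96485)) * ln(16/50)
E = -30.45 mV


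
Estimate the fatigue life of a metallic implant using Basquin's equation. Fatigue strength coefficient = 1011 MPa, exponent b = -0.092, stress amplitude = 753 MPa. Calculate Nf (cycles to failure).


sigma_a = sigma_f' * (2Nf)^b
2Nf = (sigma_a/sigma_f')^(1/b)
2Nf = (753/1011)^(1/-0.092)
2Nf = 24.593936
Nf = 12.3


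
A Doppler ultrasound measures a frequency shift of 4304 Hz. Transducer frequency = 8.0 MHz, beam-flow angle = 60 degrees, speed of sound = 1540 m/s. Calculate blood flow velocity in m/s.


v = fd * c / (2 * f0 * cos(theta))
v = 4304 * 1540 / (2 * 8.0000e+06 * cos(60))
v = 0.8285 m/s


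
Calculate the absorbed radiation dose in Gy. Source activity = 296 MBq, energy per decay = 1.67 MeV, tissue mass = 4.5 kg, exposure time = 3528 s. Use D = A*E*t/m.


A = 296 MBq = 2.9600e+08 Bq
E = 1.67 MeV = 2.67534e-13 J
D = A*E*t/m = 2.9600e+08*2.67534e-13*3528/4.5
D = 0.06209 Gy


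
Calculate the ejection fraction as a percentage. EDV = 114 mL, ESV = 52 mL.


SV = EDV - ESV = 114 - 52 = 62 mL
EF = SV/EDV * 100 = 62/114 * 100
EF = 54.39%


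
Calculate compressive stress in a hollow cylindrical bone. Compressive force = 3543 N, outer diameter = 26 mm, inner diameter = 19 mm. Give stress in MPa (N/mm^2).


A = pi*(r_o^2 - r_i^2)
r_o = 13 mm, r_i = 9.5 mm
A = 247.4 mm^2
sigma = F/A = 3543 / 247.4
sigma = 14.32 MPa


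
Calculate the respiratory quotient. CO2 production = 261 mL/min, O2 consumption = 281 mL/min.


RQ = VCO2 / VO2
RQ = 261 / 281
RQ = 0.9288


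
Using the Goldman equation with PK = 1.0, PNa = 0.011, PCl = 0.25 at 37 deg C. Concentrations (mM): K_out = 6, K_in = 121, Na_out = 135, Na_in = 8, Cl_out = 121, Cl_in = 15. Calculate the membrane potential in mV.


Vm = (RT/F)*ln((PK*Ko + PNa*Nao + PCl*Cli)/(PK*Ki + PNa*Nai + PCl*Clo))
Numer = 11.235, Denom = 151.338
Vm = -69.5 mV


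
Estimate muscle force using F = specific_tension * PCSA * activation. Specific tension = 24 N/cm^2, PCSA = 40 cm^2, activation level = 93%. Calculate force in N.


F = sigma * PCSA * activation
F = 24 * 40 * 0.93
F = 892.8 N


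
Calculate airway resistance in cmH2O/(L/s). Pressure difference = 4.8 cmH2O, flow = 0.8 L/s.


R = dP / flow
R = 4.8 / 0.8
R = 6 cmH2O/(L/s)


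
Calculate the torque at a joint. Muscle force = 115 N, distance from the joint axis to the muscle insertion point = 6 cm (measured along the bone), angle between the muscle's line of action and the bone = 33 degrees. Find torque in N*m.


Torque = F * d * sin(theta)   (moment arm = d*sin(theta))
d = 6 cm = 0.06 m
Torque = 115 * 0.06 * sin(33)
Torque = 3.758 N*m


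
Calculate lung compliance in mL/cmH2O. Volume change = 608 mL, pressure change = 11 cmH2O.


C = dV / dP
C = 608 / 11
C = 55.27 mL/cmH2O


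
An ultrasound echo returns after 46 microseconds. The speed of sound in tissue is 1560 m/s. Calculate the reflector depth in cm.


depth = c * t / 2
t = 46 us = 4.6000e-05 s
depth = 1560 * 4.6000e-05 / 2
depth = 0.03588 m = 3.588 cm


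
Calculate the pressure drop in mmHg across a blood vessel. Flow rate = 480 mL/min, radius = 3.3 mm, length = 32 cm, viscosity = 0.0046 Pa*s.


dP = 8*mu*L*Q / (pi*r^4)
Q = 480 mL/min = 8e-06 m^3/s
dP = 252.861 Pa = 252.861 / 133.322 mmHg = 1.897 mmHg


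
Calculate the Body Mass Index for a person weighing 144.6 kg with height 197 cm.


BMI = weight / height^2
height = 197 cm = 1.97 m
BMI = 144.6 / 1.97^2
BMI = 37.26 kg/m^2


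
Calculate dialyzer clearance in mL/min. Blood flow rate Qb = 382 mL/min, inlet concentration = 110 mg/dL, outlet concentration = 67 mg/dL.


K = Qb * (Cb_in - Cb_out) / Cb_in
K = 382 * (110 - 67) / 110
K = 149.3 mL/min


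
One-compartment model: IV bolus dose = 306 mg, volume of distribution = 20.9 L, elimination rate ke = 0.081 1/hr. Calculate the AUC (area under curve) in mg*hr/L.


C0 = Dose/Vd = 306/20.9 = 14.6411 mg/L
AUC = C0/ke = 14.6411/0.081
AUC = 180.8 mg*hr/L


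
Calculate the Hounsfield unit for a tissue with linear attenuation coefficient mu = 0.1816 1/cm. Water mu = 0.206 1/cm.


HU = ((mu_tissue - mu_water) / mu_water) * 1000
HU = ((0.1816 - 0.206) / 0.206) * 1000
HU = -118.4


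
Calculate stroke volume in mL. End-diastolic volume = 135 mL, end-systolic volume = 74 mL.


SV = EDV - ESV
SV = 135 - 74
SV = 61 mL


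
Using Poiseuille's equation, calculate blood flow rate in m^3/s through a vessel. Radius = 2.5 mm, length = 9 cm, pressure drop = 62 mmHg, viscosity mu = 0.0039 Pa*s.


Q = pi*r^4*dP / (8*mu*L)
r = 0.0025 m, L = 0.09 m
dP = 62 mmHg = 8265.964 Pa
Q = 3.6125e-04 m^3/s


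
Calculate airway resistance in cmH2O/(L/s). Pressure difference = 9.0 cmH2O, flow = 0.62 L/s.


R = dP / flow
R = 9.0 / 0.62
R = 14.52 cmH2O/(L/s)


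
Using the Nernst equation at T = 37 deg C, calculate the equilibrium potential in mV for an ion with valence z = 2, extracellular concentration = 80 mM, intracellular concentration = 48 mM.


E = (RT/(zF)) * ln(C_out/C_in)
T = 37 + 273.15 = 310.15 K
E = (8.314 * 310.15 / (2 * 96485)) * ln(80/48)
E = 6.826 mV


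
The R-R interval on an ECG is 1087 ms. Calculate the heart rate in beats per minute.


HR = 60 / RR_interval(s)
RR = 1087 ms = 1.087 s
HR = 60 / 1.087 = 55.2 bpm


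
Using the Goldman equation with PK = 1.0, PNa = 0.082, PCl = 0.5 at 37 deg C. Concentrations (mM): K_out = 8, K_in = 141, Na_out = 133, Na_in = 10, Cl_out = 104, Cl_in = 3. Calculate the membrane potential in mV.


Vm = (RT/F)*ln((PK*Ko + PNa*Nao + PCl*Cli)/(PK*Ki + PNa*Nai + PCl*Clo))
Numer = 20.406, Denom = 193.82
Vm = -60.16 mV


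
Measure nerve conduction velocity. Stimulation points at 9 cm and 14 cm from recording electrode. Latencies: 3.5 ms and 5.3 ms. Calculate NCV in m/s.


Distance = (14 - 9) / 100 = 0.05 m
dt = (5.3 - 3.5) / 1000 = 0.0018 s
NCV = dist / dt = 27.78 m/s


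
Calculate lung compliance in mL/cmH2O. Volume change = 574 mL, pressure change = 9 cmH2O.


C = dV / dP
C = 574 / 9
C = 63.78 mL/cmH2O


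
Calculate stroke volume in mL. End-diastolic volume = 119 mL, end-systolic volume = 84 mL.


SV = EDV - ESV
SV = 119 - 84
SV = 35 mL


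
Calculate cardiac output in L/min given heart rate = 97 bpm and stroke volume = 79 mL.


CO = HR * SV
CO = 97 * 79 / 1000
CO = 7.663 L/min


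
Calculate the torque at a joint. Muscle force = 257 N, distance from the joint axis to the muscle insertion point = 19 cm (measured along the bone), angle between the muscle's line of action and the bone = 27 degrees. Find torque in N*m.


Torque = F * d * sin(theta)   (moment arm = d*sin(theta))
d = 19 cm = 0.19 m
Torque = 257 * 0.19 * sin(27)
Torque = 22.17 N*m


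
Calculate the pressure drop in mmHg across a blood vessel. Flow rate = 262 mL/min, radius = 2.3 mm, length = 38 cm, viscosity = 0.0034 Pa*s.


dP = 8*mu*L*Q / (pi*r^4)
Q = 262 mL/min = 4.36667e-06 m^3/s
dP = 513.383 Pa = 513.383 / 133.322 mmHg = 3.851 mmHg


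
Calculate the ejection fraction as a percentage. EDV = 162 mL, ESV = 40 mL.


SV = EDV - ESV = 162 - 40 = 122 mL
EF = SV/EDV * 100 = 122/162 * 100
EF = 75.31%


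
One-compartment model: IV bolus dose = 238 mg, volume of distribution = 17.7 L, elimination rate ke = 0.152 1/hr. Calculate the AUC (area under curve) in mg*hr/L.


C0 = Dose/Vd = 238/17.7 = 13.4463 mg/L
AUC = C0/ke = 13.4463/0.152
AUC = 88.46 mg*hr/L


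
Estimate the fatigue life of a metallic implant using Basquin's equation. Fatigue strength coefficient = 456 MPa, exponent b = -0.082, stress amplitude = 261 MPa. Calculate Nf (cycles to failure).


sigma_a = sigma_f' * (2Nf)^b
2Nf = (sigma_a/sigma_f')^(1/b)
2Nf = (261/456)^(1/-0.082)
2Nf = 901.93413
Nf = 451


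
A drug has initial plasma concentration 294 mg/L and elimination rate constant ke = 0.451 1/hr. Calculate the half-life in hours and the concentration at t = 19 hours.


t_half = ln(2) / ke = 0.693147 / 0.451 = 1.537 hr
C(t) = C0 * exp(-ke*t) = 294 * exp(-0.451*19)
C(19) = 0.05583 mg/L


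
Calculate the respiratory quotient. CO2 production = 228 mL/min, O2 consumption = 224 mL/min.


RQ = VCO2 / VO2
RQ = 228 / 224
RQ = 1.018


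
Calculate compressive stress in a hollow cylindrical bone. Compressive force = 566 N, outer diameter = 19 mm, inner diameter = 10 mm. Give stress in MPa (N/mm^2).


A = pi*(r_o^2 - r_i^2)
r_o = 9.5 mm, r_i = 5 mm
A = 204.989 mm^2
sigma = F/A = 566 / 204.989
sigma = 2.761 MPa


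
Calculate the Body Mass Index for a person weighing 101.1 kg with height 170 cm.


BMI = weight / height^2
height = 170 cm = 1.7 m
BMI = 101.1 / 1.7^2
BMI = 34.98 kg/m^2


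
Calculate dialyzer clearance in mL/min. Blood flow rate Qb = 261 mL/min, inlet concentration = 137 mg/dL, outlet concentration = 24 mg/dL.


K = Qb * (Cb_in - Cb_out) / Cb_in
K = 261 * (137 - 24) / 137
K = 215.3 mL/min


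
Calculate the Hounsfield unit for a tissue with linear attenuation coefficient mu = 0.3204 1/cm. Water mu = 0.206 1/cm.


HU = ((mu_tissue - mu_water) / mu_water) * 1000
HU = ((0.3204 - 0.206) / 0.206) * 1000
HU = 555.3


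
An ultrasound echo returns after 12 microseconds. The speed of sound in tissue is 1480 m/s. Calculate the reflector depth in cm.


depth = c * t / 2
t = 12 us = 1.2000e-05 s
depth = 1480 * 1.2000e-05 / 2
depth = 0.00888 m = 0.888 cm
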